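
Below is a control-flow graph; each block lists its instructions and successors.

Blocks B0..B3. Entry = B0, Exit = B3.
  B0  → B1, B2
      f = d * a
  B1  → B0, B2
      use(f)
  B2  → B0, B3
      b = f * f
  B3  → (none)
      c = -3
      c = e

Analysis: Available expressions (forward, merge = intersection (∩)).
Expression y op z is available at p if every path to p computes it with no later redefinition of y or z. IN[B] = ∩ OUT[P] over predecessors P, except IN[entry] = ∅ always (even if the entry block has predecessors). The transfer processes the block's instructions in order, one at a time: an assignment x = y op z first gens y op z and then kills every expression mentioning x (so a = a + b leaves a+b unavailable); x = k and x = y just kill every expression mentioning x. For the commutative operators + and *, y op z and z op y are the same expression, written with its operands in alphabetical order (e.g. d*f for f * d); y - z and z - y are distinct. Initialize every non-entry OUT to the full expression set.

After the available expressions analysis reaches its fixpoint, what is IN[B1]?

Converged values:
  B0:   IN={}   OUT={a*d}
  B1:   IN={a*d}   OUT={a*d}
  B2:   IN={a*d}   OUT={a*d, f*f}
  B3:   IN={a*d, f*f}   OUT={a*d, f*f}

Merge at B1: IN[B1] = OUT[B0] = {a*d}

Answer: {a*d}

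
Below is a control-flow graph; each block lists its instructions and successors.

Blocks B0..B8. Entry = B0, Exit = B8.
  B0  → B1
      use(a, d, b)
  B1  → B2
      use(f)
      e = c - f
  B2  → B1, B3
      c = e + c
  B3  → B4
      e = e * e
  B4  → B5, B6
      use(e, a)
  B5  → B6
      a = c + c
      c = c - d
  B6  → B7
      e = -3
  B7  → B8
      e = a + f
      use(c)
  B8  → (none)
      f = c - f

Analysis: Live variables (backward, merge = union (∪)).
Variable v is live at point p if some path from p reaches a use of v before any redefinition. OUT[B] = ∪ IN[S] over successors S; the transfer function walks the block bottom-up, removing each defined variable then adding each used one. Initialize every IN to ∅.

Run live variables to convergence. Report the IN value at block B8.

Fixpoint table:
  B0: | IN={a, b, c, d, f} | OUT={a, c, d, f}
  B1: | IN={a, c, d, f} | OUT={a, c, d, e, f}
  B2: | IN={a, c, d, e, f} | OUT={a, c, d, e, f}
  B3: | IN={a, c, d, e, f} | OUT={a, c, d, e, f}
  B4: | IN={a, c, d, e, f} | OUT={a, c, d, f}
  B5: | IN={c, d, f} | OUT={a, c, f}
  B6: | IN={a, c, f} | OUT={a, c, f}
  B7: | IN={a, c, f} | OUT={c, f}
  B8: | IN={c, f} | OUT={}

B8 is the boundary node: OUT[B8] = {}
Applying B8's transfer function to that OUT value gives IN[B8] (row B8 above).

Answer: {c, f}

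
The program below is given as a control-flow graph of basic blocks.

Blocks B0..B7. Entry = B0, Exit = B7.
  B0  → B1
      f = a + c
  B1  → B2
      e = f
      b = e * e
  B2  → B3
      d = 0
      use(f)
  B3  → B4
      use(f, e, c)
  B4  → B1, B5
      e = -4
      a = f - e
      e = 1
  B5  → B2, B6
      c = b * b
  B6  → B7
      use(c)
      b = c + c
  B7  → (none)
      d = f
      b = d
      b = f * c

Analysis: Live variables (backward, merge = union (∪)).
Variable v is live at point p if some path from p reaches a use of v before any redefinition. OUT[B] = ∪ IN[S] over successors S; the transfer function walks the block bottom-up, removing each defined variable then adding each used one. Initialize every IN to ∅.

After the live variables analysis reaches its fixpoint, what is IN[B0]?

Per-block solution:
  B0:  IN={a, c}  OUT={c, f}
  B1:  IN={c, f}  OUT={b, c, e, f}
  B2:  IN={b, c, e, f}  OUT={b, c, e, f}
  B3:  IN={b, c, e, f}  OUT={b, c, f}
  B4:  IN={b, c, f}  OUT={b, c, e, f}
  B5:  IN={b, e, f}  OUT={b, c, e, f}
  B6:  IN={c, f}  OUT={c, f}
  B7:  IN={c, f}  OUT={}

Merge at B0: OUT[B0] = IN[B1] = {c, f}
Applying B0's transfer function to that OUT value gives IN[B0] (row B0 above).

Answer: {a, c}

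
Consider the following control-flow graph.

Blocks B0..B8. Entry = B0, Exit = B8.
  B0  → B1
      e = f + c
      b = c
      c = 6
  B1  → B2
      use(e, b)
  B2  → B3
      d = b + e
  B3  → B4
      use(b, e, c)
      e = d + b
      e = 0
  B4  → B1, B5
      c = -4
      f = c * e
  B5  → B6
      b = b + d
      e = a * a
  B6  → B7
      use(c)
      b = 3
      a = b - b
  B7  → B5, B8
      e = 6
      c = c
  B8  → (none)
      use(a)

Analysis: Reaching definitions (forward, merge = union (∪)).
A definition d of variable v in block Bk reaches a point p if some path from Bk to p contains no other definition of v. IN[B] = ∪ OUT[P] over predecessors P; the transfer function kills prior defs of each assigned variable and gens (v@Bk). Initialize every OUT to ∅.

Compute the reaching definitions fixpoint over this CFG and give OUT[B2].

Fixpoint table:
  B0:   IN={}   OUT={b@B0, c@B0, e@B0}
  B1:   IN={b@B0, c@B0, c@B4, d@B2, e@B0, e@B3, f@B4}   OUT={b@B0, c@B0, c@B4, d@B2, e@B0, e@B3, f@B4}
  B2:   IN={b@B0, c@B0, c@B4, d@B2, e@B0, e@B3, f@B4}   OUT={b@B0, c@B0, c@B4, d@B2, e@B0, e@B3, f@B4}
  B3:   IN={b@B0, c@B0, c@B4, d@B2, e@B0, e@B3, f@B4}   OUT={b@B0, c@B0, c@B4, d@B2, e@B3, f@B4}
  B4:   IN={b@B0, c@B0, c@B4, d@B2, e@B3, f@B4}   OUT={b@B0, c@B4, d@B2, e@B3, f@B4}
  B5:   IN={a@B6, b@B0, b@B6, c@B4, c@B7, d@B2, e@B3, e@B7, f@B4}   OUT={a@B6, b@B5, c@B4, c@B7, d@B2, e@B5, f@B4}
  B6:   IN={a@B6, b@B5, c@B4, c@B7, d@B2, e@B5, f@B4}   OUT={a@B6, b@B6, c@B4, c@B7, d@B2, e@B5, f@B4}
  B7:   IN={a@B6, b@B6, c@B4, c@B7, d@B2, e@B5, f@B4}   OUT={a@B6, b@B6, c@B7, d@B2, e@B7, f@B4}
  B8:   IN={a@B6, b@B6, c@B7, d@B2, e@B7, f@B4}   OUT={a@B6, b@B6, c@B7, d@B2, e@B7, f@B4}

Merge at B2: IN[B2] = OUT[B1] = {b@B0, c@B0, c@B4, d@B2, e@B0, e@B3, f@B4}
Applying B2's transfer function to that IN value gives OUT[B2] (row B2 above).

Answer: {b@B0, c@B0, c@B4, d@B2, e@B0, e@B3, f@B4}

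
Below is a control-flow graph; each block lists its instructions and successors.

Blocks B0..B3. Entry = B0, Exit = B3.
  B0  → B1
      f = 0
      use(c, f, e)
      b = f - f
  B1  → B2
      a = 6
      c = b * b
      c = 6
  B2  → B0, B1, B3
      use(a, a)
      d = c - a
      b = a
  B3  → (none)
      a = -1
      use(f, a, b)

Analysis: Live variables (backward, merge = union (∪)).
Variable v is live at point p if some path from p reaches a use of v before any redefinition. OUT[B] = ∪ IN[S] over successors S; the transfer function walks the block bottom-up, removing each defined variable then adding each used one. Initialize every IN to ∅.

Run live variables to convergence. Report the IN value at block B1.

Answer: {b, e, f}

Trace:
Per-block solution:
  B0:  IN={c, e}  OUT={b, e, f}
  B1:  IN={b, e, f}  OUT={a, c, e, f}
  B2:  IN={a, c, e, f}  OUT={b, c, e, f}
  B3:  IN={b, f}  OUT={}

Merge at B1: OUT[B1] = IN[B2] = {a, c, e, f}
Applying B1's transfer function to that OUT value gives IN[B1] (row B1 above).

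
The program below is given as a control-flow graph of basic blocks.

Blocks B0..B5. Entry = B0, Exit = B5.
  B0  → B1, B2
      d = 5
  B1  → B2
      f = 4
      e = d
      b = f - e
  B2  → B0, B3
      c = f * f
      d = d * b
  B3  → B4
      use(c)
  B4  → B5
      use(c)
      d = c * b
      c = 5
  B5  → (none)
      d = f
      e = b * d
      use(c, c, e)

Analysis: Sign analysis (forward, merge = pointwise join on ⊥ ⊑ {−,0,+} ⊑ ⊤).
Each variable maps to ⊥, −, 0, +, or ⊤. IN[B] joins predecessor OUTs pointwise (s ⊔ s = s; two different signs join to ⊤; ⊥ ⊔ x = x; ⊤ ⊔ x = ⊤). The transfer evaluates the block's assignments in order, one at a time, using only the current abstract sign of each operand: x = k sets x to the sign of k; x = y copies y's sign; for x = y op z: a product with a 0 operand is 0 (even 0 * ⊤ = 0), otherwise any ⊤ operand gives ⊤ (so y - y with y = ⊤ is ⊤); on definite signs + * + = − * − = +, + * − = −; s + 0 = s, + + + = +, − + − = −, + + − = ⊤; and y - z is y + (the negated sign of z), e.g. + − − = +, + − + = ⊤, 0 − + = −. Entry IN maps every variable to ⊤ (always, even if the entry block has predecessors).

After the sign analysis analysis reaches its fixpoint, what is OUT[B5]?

Per-block solution:
  B0:  IN=(all ⊤)  OUT={d:+; rest ⊤}
  B1:  IN={d:+; rest ⊤}  OUT={d:+, e:+, f:+; rest ⊤}
  B2:  IN={d:+; rest ⊤}  OUT=(all ⊤)
  B3:  IN=(all ⊤)  OUT=(all ⊤)
  B4:  IN=(all ⊤)  OUT={c:+; rest ⊤}
  B5:  IN={c:+; rest ⊤}  OUT={c:+; rest ⊤}

Merge at B5: IN[B5] = OUT[B4] = {a: ⊤, b: ⊤, c: +, d: ⊤, e: ⊤, f: ⊤}
Applying B5's transfer function to that IN value gives OUT[B5] (row B5 above).

Answer: {a: ⊤, b: ⊤, c: +, d: ⊤, e: ⊤, f: ⊤}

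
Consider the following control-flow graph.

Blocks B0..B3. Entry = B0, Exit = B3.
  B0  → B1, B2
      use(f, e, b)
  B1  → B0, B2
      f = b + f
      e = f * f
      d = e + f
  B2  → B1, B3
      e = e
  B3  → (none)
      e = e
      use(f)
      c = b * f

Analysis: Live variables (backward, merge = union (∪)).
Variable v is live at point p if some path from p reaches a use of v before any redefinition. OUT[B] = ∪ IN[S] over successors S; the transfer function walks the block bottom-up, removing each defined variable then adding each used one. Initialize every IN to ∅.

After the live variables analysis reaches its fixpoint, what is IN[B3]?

Answer: {b, e, f}

Derivation:
Converged values:
  B0: | IN={b, e, f} | OUT={b, e, f}
  B1: | IN={b, f} | OUT={b, e, f}
  B2: | IN={b, e, f} | OUT={b, e, f}
  B3: | IN={b, e, f} | OUT={}

B3 is the boundary node: OUT[B3] = {}
Applying B3's transfer function to that OUT value gives IN[B3] (row B3 above).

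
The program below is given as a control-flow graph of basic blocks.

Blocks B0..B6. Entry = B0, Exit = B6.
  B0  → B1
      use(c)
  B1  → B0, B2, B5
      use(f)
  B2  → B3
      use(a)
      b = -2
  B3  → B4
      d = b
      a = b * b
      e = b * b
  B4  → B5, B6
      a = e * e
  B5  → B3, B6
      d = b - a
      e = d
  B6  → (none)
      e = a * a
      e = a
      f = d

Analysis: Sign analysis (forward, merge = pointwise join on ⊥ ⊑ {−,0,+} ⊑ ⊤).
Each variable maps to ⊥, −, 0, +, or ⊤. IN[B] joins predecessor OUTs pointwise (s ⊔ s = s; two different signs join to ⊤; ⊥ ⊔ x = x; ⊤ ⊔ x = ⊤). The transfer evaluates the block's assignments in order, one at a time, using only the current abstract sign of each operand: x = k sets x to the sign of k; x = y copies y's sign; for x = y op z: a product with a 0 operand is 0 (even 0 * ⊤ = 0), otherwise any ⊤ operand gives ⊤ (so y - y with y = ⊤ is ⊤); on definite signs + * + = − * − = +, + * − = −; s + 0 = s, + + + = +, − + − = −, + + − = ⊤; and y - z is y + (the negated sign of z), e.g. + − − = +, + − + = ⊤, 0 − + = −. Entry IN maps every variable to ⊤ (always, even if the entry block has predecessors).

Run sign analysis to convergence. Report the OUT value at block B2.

Converged values:
  B0:   IN=(all ⊤)   OUT=(all ⊤)
  B1:   IN=(all ⊤)   OUT=(all ⊤)
  B2:   IN=(all ⊤)   OUT={b:-; rest ⊤}
  B3:   IN=(all ⊤)   OUT=(all ⊤)
  B4:   IN=(all ⊤)   OUT=(all ⊤)
  B5:   IN=(all ⊤)   OUT=(all ⊤)
  B6:   IN=(all ⊤)   OUT=(all ⊤)

Merge at B2: IN[B2] = OUT[B1] = {a: ⊤, b: ⊤, c: ⊤, d: ⊤, e: ⊤, f: ⊤}
Applying B2's transfer function to that IN value gives OUT[B2] (row B2 above).

Answer: {a: ⊤, b: -, c: ⊤, d: ⊤, e: ⊤, f: ⊤}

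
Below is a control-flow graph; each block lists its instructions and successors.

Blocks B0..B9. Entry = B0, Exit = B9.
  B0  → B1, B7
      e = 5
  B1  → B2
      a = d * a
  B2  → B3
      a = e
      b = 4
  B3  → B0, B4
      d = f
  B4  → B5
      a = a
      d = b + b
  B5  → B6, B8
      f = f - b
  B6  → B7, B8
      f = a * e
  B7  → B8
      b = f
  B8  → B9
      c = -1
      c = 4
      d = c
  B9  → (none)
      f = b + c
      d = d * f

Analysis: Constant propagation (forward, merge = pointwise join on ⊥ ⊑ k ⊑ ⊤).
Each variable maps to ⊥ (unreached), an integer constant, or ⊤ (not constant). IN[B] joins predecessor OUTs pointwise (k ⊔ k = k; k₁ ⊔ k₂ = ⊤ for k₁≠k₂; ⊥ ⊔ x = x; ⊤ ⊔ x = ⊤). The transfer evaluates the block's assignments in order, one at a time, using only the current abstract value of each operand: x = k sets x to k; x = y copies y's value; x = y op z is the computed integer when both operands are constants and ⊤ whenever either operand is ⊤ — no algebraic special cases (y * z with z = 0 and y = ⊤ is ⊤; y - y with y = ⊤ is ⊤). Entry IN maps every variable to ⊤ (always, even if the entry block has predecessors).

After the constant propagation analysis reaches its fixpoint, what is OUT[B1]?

Answer: {a: ⊤, b: ⊤, c: ⊤, d: ⊤, e: 5, f: ⊤}

Trace:
Per-block solution:
  B0:   IN=(all ⊤)   OUT={e:5; rest ⊤}
  B1:   IN={e:5; rest ⊤}   OUT={e:5; rest ⊤}
  B2:   IN={e:5; rest ⊤}   OUT={a:5, b:4, e:5; rest ⊤}
  B3:   IN={a:5, b:4, e:5; rest ⊤}   OUT={a:5, b:4, e:5; rest ⊤}
  B4:   IN={a:5, b:4, e:5; rest ⊤}   OUT={a:5, b:4, d:8, e:5; rest ⊤}
  B5:   IN={a:5, b:4, d:8, e:5; rest ⊤}   OUT={a:5, b:4, d:8, e:5; rest ⊤}
  B6:   IN={a:5, b:4, d:8, e:5; rest ⊤}   OUT={a:5, b:4, d:8, e:5, f:25; rest ⊤}
  B7:   IN={e:5; rest ⊤}   OUT={e:5; rest ⊤}
  B8:   IN={e:5; rest ⊤}   OUT={c:4, d:4, e:5; rest ⊤}
  B9:   IN={c:4, d:4, e:5; rest ⊤}   OUT={c:4, e:5; rest ⊤}

Merge at B1: IN[B1] = OUT[B0] = {a: ⊤, b: ⊤, c: ⊤, d: ⊤, e: 5, f: ⊤}
Applying B1's transfer function to that IN value gives OUT[B1] (row B1 above).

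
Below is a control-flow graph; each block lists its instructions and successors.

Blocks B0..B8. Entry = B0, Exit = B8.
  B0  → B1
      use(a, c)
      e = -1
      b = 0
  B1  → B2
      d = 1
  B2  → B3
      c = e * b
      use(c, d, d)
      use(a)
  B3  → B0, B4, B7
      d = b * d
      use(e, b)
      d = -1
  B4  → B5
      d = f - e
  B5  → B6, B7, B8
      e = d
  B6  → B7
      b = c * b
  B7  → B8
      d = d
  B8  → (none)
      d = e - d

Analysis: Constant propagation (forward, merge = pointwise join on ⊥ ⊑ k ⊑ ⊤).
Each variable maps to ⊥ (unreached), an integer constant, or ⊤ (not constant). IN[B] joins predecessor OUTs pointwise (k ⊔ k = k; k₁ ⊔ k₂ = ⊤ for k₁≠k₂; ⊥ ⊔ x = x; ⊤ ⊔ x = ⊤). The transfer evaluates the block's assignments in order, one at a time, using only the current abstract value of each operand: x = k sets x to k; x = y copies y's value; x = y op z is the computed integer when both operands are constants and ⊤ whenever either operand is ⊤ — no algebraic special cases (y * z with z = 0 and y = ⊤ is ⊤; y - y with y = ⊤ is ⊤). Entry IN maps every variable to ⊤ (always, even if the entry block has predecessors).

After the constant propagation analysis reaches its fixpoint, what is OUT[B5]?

Answer: {a: ⊤, b: 0, c: 0, d: ⊤, e: ⊤, f: ⊤}

Trace:
Converged values:
  B0:   IN=(all ⊤)   OUT={b:0, e:-1; rest ⊤}
  B1:   IN={b:0, e:-1; rest ⊤}   OUT={b:0, d:1, e:-1; rest ⊤}
  B2:   IN={b:0, d:1, e:-1; rest ⊤}   OUT={b:0, c:0, d:1, e:-1; rest ⊤}
  B3:   IN={b:0, c:0, d:1, e:-1; rest ⊤}   OUT={b:0, c:0, d:-1, e:-1; rest ⊤}
  B4:   IN={b:0, c:0, d:-1, e:-1; rest ⊤}   OUT={b:0, c:0, e:-1; rest ⊤}
  B5:   IN={b:0, c:0, e:-1; rest ⊤}   OUT={b:0, c:0; rest ⊤}
  B6:   IN={b:0, c:0; rest ⊤}   OUT={b:0, c:0; rest ⊤}
  B7:   IN={b:0, c:0; rest ⊤}   OUT={b:0, c:0; rest ⊤}
  B8:   IN={b:0, c:0; rest ⊤}   OUT={b:0, c:0; rest ⊤}

Merge at B5: IN[B5] = OUT[B4] = {a: ⊤, b: 0, c: 0, d: ⊤, e: -1, f: ⊤}
Applying B5's transfer function to that IN value gives OUT[B5] (row B5 above).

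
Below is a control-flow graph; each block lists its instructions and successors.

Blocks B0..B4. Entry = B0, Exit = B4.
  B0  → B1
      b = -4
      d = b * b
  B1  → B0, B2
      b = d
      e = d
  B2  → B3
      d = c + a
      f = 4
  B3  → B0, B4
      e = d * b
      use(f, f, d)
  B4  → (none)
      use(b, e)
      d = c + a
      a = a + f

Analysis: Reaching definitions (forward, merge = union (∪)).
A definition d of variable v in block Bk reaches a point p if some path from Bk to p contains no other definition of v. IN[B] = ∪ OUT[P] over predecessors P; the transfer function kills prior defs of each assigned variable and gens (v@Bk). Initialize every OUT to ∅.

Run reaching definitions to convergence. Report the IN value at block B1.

Answer: {b@B0, d@B0, e@B1, e@B3, f@B2}

Trace:
Per-block solution:
  B0: | IN={b@B1, d@B0, d@B2, e@B1, e@B3, f@B2} | OUT={b@B0, d@B0, e@B1, e@B3, f@B2}
  B1: | IN={b@B0, d@B0, e@B1, e@B3, f@B2} | OUT={b@B1, d@B0, e@B1, f@B2}
  B2: | IN={b@B1, d@B0, e@B1, f@B2} | OUT={b@B1, d@B2, e@B1, f@B2}
  B3: | IN={b@B1, d@B2, e@B1, f@B2} | OUT={b@B1, d@B2, e@B3, f@B2}
  B4: | IN={b@B1, d@B2, e@B3, f@B2} | OUT={a@B4, b@B1, d@B4, e@B3, f@B2}

Merge at B1: IN[B1] = OUT[B0] = {b@B0, d@B0, e@B1, e@B3, f@B2}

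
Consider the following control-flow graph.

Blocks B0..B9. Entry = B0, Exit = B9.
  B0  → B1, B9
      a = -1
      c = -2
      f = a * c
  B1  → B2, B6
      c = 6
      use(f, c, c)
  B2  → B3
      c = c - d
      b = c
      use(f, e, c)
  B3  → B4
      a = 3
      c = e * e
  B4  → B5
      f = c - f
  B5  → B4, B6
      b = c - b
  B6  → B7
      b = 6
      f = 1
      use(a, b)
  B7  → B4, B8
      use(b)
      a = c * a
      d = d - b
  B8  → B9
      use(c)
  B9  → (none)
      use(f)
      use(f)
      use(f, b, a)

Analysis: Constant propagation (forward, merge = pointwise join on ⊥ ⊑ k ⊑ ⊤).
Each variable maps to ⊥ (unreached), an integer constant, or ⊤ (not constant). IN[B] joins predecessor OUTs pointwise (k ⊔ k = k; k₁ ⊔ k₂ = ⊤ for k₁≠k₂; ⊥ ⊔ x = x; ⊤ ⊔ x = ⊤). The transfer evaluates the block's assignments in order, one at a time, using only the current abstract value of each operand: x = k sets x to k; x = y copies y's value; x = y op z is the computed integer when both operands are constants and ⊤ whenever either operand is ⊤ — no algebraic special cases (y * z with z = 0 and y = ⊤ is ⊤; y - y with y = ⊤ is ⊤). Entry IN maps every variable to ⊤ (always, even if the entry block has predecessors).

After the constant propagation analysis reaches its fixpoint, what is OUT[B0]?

Answer: {a: -1, b: ⊤, c: -2, d: ⊤, e: ⊤, f: 2}

Derivation:
Per-block solution:
  B0: | IN=(all ⊤) | OUT={a:-1, c:-2, f:2; rest ⊤}
  B1: | IN={a:-1, c:-2, f:2; rest ⊤} | OUT={a:-1, c:6, f:2; rest ⊤}
  B2: | IN={a:-1, c:6, f:2; rest ⊤} | OUT={a:-1, f:2; rest ⊤}
  B3: | IN={a:-1, f:2; rest ⊤} | OUT={a:3, f:2; rest ⊤}
  B4: | IN=(all ⊤) | OUT=(all ⊤)
  B5: | IN=(all ⊤) | OUT=(all ⊤)
  B6: | IN=(all ⊤) | OUT={b:6, f:1; rest ⊤}
  B7: | IN={b:6, f:1; rest ⊤} | OUT={b:6, f:1; rest ⊤}
  B8: | IN={b:6, f:1; rest ⊤} | OUT={b:6, f:1; rest ⊤}
  B9: | IN=(all ⊤) | OUT=(all ⊤)

B0 is the boundary node: IN[B0] = {a: ⊤, b: ⊤, c: ⊤, d: ⊤, e: ⊤, f: ⊤}
Applying B0's transfer function to that IN value gives OUT[B0] (row B0 above).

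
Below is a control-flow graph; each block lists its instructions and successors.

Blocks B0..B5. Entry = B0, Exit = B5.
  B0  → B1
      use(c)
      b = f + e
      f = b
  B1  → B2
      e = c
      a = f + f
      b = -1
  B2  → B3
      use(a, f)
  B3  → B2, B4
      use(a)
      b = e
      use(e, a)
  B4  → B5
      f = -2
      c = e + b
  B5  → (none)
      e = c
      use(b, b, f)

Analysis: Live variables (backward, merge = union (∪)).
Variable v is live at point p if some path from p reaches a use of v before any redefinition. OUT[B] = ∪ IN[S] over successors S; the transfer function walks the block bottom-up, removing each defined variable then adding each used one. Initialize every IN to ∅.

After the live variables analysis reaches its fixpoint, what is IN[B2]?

Answer: {a, e, f}

Working:
Converged values:
  B0:  IN={c, e, f}  OUT={c, f}
  B1:  IN={c, f}  OUT={a, e, f}
  B2:  IN={a, e, f}  OUT={a, e, f}
  B3:  IN={a, e, f}  OUT={a, b, e, f}
  B4:  IN={b, e}  OUT={b, c, f}
  B5:  IN={b, c, f}  OUT={}

Merge at B2: OUT[B2] = IN[B3] = {a, e, f}
Applying B2's transfer function to that OUT value gives IN[B2] (row B2 above).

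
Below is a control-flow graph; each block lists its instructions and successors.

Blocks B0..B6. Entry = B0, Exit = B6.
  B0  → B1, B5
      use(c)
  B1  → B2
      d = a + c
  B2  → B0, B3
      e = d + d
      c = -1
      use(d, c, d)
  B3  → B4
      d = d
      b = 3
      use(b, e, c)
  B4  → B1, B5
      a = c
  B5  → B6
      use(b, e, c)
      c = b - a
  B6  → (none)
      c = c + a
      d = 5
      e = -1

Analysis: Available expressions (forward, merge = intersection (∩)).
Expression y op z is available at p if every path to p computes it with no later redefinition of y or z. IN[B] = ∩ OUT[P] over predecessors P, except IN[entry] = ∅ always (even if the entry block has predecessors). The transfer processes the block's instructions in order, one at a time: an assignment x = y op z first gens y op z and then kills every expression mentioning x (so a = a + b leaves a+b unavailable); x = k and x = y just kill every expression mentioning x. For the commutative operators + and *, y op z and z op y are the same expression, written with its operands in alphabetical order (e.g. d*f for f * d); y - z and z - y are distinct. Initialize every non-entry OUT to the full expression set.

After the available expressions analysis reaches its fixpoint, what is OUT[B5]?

Answer: {b-a}

Trace:
Per-block solution:
  B0: | IN={} | OUT={}
  B1: | IN={} | OUT={a+c}
  B2: | IN={a+c} | OUT={d+d}
  B3: | IN={d+d} | OUT={}
  B4: | IN={} | OUT={}
  B5: | IN={} | OUT={b-a}
  B6: | IN={b-a} | OUT={b-a}

Merge at B5: IN[B5] = OUT[B0] ∩ OUT[B4] = {}
Applying B5's transfer function to that IN value gives OUT[B5] (row B5 above).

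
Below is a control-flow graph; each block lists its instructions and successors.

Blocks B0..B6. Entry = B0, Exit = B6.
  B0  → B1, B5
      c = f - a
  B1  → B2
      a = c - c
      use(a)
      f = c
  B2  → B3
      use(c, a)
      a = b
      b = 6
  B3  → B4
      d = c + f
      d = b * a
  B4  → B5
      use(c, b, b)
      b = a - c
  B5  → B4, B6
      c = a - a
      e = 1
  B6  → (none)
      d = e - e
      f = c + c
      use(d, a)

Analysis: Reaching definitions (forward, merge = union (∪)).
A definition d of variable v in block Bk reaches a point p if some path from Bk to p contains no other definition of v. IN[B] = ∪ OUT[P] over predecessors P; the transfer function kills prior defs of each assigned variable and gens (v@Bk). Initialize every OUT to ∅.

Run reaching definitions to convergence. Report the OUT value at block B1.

Answer: {a@B1, c@B0, f@B1}

Derivation:
Fixpoint table:
  B0: | IN={} | OUT={c@B0}
  B1: | IN={c@B0} | OUT={a@B1, c@B0, f@B1}
  B2: | IN={a@B1, c@B0, f@B1} | OUT={a@B2, b@B2, c@B0, f@B1}
  B3: | IN={a@B2, b@B2, c@B0, f@B1} | OUT={a@B2, b@B2, c@B0, d@B3, f@B1}
  B4: | IN={a@B2, b@B2, b@B4, c@B0, c@B5, d@B3, e@B5, f@B1} | OUT={a@B2, b@B4, c@B0, c@B5, d@B3, e@B5, f@B1}
  B5: | IN={a@B2, b@B4, c@B0, c@B5, d@B3, e@B5, f@B1} | OUT={a@B2, b@B4, c@B5, d@B3, e@B5, f@B1}
  B6: | IN={a@B2, b@B4, c@B5, d@B3, e@B5, f@B1} | OUT={a@B2, b@B4, c@B5, d@B6, e@B5, f@B6}

Merge at B1: IN[B1] = OUT[B0] = {c@B0}
Applying B1's transfer function to that IN value gives OUT[B1] (row B1 above).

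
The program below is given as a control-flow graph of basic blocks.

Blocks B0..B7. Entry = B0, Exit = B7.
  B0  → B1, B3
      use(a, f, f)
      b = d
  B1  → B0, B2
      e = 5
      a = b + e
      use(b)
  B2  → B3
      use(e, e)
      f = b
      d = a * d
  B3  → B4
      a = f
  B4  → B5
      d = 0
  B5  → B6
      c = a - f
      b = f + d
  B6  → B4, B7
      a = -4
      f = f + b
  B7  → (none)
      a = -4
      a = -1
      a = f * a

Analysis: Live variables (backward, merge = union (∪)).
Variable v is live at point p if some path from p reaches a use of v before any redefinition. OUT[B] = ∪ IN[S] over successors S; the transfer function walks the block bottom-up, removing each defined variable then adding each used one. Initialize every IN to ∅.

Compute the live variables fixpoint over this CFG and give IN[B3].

Answer: {f}

Derivation:
Per-block solution:
  B0:  IN={a, d, f}  OUT={b, d, f}
  B1:  IN={b, d, f}  OUT={a, b, d, e, f}
  B2:  IN={a, b, d, e}  OUT={f}
  B3:  IN={f}  OUT={a, f}
  B4:  IN={a, f}  OUT={a, d, f}
  B5:  IN={a, d, f}  OUT={b, f}
  B6:  IN={b, f}  OUT={a, f}
  B7:  IN={f}  OUT={}

Merge at B3: OUT[B3] = IN[B4] = {a, f}
Applying B3's transfer function to that OUT value gives IN[B3] (row B3 above).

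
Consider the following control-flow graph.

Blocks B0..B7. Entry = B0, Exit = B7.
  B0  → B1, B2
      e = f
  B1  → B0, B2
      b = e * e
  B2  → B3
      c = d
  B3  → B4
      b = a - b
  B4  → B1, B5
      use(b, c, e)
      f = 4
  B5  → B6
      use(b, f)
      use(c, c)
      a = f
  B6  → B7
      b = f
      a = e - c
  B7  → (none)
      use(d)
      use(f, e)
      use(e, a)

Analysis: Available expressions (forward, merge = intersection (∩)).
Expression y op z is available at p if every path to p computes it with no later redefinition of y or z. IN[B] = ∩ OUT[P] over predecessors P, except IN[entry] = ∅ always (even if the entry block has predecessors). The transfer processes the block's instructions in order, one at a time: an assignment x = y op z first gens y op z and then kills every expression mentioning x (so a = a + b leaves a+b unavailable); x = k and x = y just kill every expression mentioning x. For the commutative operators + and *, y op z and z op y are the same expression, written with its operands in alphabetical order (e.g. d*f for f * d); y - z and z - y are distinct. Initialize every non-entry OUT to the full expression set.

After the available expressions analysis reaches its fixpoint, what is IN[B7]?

Answer: {e-c}

Derivation:
Converged values:
  B0: | IN={} | OUT={}
  B1: | IN={} | OUT={e*e}
  B2: | IN={} | OUT={}
  B3: | IN={} | OUT={}
  B4: | IN={} | OUT={}
  B5: | IN={} | OUT={}
  B6: | IN={} | OUT={e-c}
  B7: | IN={e-c} | OUT={e-c}

Merge at B7: IN[B7] = OUT[B6] = {e-c}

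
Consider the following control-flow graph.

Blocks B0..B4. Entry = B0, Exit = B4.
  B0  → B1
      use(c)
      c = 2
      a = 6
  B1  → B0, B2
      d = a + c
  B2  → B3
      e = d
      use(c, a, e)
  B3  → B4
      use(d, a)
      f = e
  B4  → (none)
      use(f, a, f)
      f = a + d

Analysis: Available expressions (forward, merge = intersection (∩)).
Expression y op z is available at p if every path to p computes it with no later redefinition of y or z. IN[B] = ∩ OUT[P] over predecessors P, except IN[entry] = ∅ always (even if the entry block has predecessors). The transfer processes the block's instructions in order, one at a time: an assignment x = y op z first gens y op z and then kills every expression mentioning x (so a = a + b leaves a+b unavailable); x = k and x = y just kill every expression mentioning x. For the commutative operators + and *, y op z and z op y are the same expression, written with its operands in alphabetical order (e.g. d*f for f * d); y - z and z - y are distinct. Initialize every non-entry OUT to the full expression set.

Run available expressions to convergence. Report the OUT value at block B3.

Answer: {a+c}

Trace:
Per-block solution:
  B0:  IN={}  OUT={}
  B1:  IN={}  OUT={a+c}
  B2:  IN={a+c}  OUT={a+c}
  B3:  IN={a+c}  OUT={a+c}
  B4:  IN={a+c}  OUT={a+c, a+d}

Merge at B3: IN[B3] = OUT[B2] = {a+c}
Applying B3's transfer function to that IN value gives OUT[B3] (row B3 above).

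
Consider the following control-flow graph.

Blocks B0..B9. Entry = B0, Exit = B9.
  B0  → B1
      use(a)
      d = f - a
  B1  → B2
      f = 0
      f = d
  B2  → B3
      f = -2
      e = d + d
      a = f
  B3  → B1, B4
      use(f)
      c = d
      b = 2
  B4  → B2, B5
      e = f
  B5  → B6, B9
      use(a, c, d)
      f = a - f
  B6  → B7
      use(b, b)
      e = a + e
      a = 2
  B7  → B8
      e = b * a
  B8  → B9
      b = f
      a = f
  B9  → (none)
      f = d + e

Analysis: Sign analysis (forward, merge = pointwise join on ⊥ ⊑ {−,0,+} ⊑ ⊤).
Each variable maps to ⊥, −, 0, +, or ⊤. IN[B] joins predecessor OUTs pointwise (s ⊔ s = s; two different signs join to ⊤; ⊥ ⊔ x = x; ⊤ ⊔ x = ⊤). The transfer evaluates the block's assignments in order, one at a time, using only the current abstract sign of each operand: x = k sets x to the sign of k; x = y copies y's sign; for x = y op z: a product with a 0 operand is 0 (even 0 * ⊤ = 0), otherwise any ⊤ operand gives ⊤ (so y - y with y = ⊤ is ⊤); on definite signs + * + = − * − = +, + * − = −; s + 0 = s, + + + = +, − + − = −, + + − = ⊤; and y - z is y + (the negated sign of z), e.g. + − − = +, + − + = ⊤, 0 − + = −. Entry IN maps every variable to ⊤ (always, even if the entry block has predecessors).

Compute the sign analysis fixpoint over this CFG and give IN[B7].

Answer: {a: +, b: +, c: ⊤, d: ⊤, e: -, f: ⊤}

Trace:
Per-block solution:
  B0:  IN=(all ⊤)  OUT=(all ⊤)
  B1:  IN=(all ⊤)  OUT=(all ⊤)
  B2:  IN=(all ⊤)  OUT={a:-, f:-; rest ⊤}
  B3:  IN={a:-, f:-; rest ⊤}  OUT={a:-, b:+, f:-; rest ⊤}
  B4:  IN={a:-, b:+, f:-; rest ⊤}  OUT={a:-, b:+, e:-, f:-; rest ⊤}
  B5:  IN={a:-, b:+, e:-, f:-; rest ⊤}  OUT={a:-, b:+, e:-; rest ⊤}
  B6:  IN={a:-, b:+, e:-; rest ⊤}  OUT={a:+, b:+, e:-; rest ⊤}
  B7:  IN={a:+, b:+, e:-; rest ⊤}  OUT={a:+, b:+, e:+; rest ⊤}
  B8:  IN={a:+, b:+, e:+; rest ⊤}  OUT={e:+; rest ⊤}
  B9:  IN=(all ⊤)  OUT=(all ⊤)

Merge at B7: IN[B7] = OUT[B6] = {a: +, b: +, c: ⊤, d: ⊤, e: -, f: ⊤}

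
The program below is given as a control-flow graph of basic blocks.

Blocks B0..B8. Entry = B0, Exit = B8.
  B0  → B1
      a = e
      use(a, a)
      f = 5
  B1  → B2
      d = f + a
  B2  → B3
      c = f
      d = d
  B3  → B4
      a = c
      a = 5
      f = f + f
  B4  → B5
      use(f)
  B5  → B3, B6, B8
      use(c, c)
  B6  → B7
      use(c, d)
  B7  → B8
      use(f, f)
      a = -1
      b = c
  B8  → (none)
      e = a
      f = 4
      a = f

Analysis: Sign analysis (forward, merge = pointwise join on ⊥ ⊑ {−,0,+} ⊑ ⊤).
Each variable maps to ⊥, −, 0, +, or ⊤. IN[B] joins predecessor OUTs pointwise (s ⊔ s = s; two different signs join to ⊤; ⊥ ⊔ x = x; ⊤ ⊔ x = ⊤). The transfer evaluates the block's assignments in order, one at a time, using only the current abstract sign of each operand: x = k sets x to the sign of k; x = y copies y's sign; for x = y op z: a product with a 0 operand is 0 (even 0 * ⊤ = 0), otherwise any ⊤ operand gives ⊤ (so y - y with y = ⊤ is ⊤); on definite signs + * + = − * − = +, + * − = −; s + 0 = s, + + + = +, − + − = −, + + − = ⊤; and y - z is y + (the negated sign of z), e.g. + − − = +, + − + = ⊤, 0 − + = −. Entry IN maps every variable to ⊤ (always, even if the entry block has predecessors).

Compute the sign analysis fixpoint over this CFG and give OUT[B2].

Per-block solution:
  B0: | IN=(all ⊤) | OUT={f:+; rest ⊤}
  B1: | IN={f:+; rest ⊤} | OUT={f:+; rest ⊤}
  B2: | IN={f:+; rest ⊤} | OUT={c:+, f:+; rest ⊤}
  B3: | IN={c:+, f:+; rest ⊤} | OUT={a:+, c:+, f:+; rest ⊤}
  B4: | IN={a:+, c:+, f:+; rest ⊤} | OUT={a:+, c:+, f:+; rest ⊤}
  B5: | IN={a:+, c:+, f:+; rest ⊤} | OUT={a:+, c:+, f:+; rest ⊤}
  B6: | IN={a:+, c:+, f:+; rest ⊤} | OUT={a:+, c:+, f:+; rest ⊤}
  B7: | IN={a:+, c:+, f:+; rest ⊤} | OUT={a:-, b:+, c:+, f:+; rest ⊤}
  B8: | IN={c:+, f:+; rest ⊤} | OUT={a:+, c:+, f:+; rest ⊤}

Merge at B2: IN[B2] = OUT[B1] = {a: ⊤, b: ⊤, c: ⊤, d: ⊤, e: ⊤, f: +}
Applying B2's transfer function to that IN value gives OUT[B2] (row B2 above).

Answer: {a: ⊤, b: ⊤, c: +, d: ⊤, e: ⊤, f: +}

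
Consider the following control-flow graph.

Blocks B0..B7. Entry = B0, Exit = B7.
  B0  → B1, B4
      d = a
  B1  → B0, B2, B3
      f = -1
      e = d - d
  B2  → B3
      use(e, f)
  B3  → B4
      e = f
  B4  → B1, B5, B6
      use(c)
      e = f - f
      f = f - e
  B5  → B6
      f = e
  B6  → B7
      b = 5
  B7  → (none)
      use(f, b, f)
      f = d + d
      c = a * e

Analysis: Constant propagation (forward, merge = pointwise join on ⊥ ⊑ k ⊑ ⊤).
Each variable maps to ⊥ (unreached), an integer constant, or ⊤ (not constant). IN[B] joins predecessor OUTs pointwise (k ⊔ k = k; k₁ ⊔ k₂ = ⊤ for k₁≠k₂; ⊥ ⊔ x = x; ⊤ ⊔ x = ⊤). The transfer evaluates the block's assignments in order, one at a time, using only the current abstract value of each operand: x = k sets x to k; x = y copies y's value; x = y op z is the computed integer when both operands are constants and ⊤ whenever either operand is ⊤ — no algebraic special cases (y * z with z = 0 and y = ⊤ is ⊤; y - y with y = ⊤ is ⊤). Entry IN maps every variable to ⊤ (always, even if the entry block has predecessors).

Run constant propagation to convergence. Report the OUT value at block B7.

Answer: {a: ⊤, b: 5, c: ⊤, d: ⊤, e: ⊤, f: ⊤}

Working:
Fixpoint table:
  B0:  IN=(all ⊤)  OUT=(all ⊤)
  B1:  IN=(all ⊤)  OUT={f:-1; rest ⊤}
  B2:  IN={f:-1; rest ⊤}  OUT={f:-1; rest ⊤}
  B3:  IN={f:-1; rest ⊤}  OUT={e:-1, f:-1; rest ⊤}
  B4:  IN=(all ⊤)  OUT=(all ⊤)
  B5:  IN=(all ⊤)  OUT=(all ⊤)
  B6:  IN=(all ⊤)  OUT={b:5; rest ⊤}
  B7:  IN={b:5; rest ⊤}  OUT={b:5; rest ⊤}

Merge at B7: IN[B7] = OUT[B6] = {a: ⊤, b: 5, c: ⊤, d: ⊤, e: ⊤, f: ⊤}
Applying B7's transfer function to that IN value gives OUT[B7] (row B7 above).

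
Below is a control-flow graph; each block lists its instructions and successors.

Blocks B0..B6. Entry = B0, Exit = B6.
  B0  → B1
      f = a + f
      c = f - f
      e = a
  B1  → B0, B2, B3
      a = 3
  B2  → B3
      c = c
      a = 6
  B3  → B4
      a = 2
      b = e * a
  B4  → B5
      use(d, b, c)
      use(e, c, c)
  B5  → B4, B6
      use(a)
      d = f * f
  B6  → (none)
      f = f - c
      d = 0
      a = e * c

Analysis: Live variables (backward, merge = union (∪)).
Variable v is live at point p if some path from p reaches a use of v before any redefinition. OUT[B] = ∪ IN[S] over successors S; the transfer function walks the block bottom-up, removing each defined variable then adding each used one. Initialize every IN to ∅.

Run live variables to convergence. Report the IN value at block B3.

Answer: {c, d, e, f}

Working:
Per-block solution:
  B0: | IN={a, d, f} | OUT={c, d, e, f}
  B1: | IN={c, d, e, f} | OUT={a, c, d, e, f}
  B2: | IN={c, d, e, f} | OUT={c, d, e, f}
  B3: | IN={c, d, e, f} | OUT={a, b, c, d, e, f}
  B4: | IN={a, b, c, d, e, f} | OUT={a, b, c, e, f}
  B5: | IN={a, b, c, e, f} | OUT={a, b, c, d, e, f}
  B6: | IN={c, e, f} | OUT={}

Merge at B3: OUT[B3] = IN[B4] = {a, b, c, d, e, f}
Applying B3's transfer function to that OUT value gives IN[B3] (row B3 above).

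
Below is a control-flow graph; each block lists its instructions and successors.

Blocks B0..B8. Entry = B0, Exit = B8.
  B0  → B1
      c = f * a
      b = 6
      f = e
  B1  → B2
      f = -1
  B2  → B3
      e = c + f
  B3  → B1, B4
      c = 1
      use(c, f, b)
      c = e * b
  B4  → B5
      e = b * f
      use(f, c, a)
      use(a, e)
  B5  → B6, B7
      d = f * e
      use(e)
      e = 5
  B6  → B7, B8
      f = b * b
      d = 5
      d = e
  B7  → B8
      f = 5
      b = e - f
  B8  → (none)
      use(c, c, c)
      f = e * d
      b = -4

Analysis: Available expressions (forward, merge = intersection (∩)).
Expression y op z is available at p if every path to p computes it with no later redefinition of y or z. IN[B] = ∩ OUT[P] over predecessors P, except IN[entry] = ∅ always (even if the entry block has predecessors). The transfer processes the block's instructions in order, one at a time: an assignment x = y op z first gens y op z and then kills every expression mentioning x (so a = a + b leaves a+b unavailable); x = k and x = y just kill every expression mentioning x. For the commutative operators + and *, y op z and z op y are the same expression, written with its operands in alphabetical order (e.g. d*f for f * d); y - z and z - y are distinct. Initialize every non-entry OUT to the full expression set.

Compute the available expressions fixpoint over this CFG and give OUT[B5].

Answer: {b*f}

Derivation:
Per-block solution:
  B0:   IN={}   OUT={}
  B1:   IN={}   OUT={}
  B2:   IN={}   OUT={c+f}
  B3:   IN={c+f}   OUT={b*e}
  B4:   IN={b*e}   OUT={b*f}
  B5:   IN={b*f}   OUT={b*f}
  B6:   IN={b*f}   OUT={b*b}
  B7:   IN={}   OUT={e-f}
  B8:   IN={}   OUT={d*e}

Merge at B5: IN[B5] = OUT[B4] = {b*f}
Applying B5's transfer function to that IN value gives OUT[B5] (row B5 above).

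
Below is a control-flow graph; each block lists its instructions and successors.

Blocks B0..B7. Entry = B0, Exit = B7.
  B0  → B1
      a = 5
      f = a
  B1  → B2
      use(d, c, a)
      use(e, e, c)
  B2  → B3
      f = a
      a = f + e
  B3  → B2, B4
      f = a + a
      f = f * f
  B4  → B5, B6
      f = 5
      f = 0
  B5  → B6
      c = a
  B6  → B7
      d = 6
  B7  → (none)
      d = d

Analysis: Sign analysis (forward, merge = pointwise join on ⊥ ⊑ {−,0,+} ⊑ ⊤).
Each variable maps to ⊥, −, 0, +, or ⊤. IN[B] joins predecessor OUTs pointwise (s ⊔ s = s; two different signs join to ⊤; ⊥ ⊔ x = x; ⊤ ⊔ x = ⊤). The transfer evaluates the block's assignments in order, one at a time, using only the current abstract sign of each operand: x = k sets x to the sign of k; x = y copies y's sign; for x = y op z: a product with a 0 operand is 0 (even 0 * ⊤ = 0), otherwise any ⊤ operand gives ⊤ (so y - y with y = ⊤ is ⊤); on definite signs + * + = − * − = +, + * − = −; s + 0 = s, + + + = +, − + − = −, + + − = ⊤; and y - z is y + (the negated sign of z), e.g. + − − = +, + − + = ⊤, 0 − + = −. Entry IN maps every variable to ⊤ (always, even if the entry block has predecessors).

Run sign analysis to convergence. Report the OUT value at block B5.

Answer: {a: ⊤, b: ⊤, c: ⊤, d: ⊤, e: ⊤, f: 0}

Trace:
Per-block solution:
  B0:   IN=(all ⊤)   OUT={a:+, f:+; rest ⊤}
  B1:   IN={a:+, f:+; rest ⊤}   OUT={a:+, f:+; rest ⊤}
  B2:   IN=(all ⊤)   OUT=(all ⊤)
  B3:   IN=(all ⊤)   OUT=(all ⊤)
  B4:   IN=(all ⊤)   OUT={f:0; rest ⊤}
  B5:   IN={f:0; rest ⊤}   OUT={f:0; rest ⊤}
  B6:   IN={f:0; rest ⊤}   OUT={d:+, f:0; rest ⊤}
  B7:   IN={d:+, f:0; rest ⊤}   OUT={d:+, f:0; rest ⊤}

Merge at B5: IN[B5] = OUT[B4] = {a: ⊤, b: ⊤, c: ⊤, d: ⊤, e: ⊤, f: 0}
Applying B5's transfer function to that IN value gives OUT[B5] (row B5 above).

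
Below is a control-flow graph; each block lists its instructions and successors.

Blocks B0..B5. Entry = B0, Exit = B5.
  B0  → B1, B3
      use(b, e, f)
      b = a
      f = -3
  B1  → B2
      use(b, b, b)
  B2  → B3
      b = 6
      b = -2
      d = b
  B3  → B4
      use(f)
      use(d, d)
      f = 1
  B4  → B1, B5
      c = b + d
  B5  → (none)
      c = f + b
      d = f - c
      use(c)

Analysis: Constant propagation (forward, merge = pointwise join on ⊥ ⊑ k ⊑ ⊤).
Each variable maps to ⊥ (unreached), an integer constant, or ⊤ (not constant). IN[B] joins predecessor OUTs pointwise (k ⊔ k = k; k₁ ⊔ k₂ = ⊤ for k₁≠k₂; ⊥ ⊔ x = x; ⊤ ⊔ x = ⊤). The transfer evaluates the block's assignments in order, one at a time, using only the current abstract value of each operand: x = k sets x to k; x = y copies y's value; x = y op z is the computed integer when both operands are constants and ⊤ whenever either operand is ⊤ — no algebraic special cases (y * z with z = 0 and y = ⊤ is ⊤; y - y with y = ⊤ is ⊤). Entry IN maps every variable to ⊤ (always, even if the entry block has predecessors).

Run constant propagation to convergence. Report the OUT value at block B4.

Fixpoint table:
  B0: | IN=(all ⊤) | OUT={f:-3; rest ⊤}
  B1: | IN=(all ⊤) | OUT=(all ⊤)
  B2: | IN=(all ⊤) | OUT={b:-2, d:-2; rest ⊤}
  B3: | IN=(all ⊤) | OUT={f:1; rest ⊤}
  B4: | IN={f:1; rest ⊤} | OUT={f:1; rest ⊤}
  B5: | IN={f:1; rest ⊤} | OUT={f:1; rest ⊤}

Merge at B4: IN[B4] = OUT[B3] = {a: ⊤, b: ⊤, c: ⊤, d: ⊤, e: ⊤, f: 1}
Applying B4's transfer function to that IN value gives OUT[B4] (row B4 above).

Answer: {a: ⊤, b: ⊤, c: ⊤, d: ⊤, e: ⊤, f: 1}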